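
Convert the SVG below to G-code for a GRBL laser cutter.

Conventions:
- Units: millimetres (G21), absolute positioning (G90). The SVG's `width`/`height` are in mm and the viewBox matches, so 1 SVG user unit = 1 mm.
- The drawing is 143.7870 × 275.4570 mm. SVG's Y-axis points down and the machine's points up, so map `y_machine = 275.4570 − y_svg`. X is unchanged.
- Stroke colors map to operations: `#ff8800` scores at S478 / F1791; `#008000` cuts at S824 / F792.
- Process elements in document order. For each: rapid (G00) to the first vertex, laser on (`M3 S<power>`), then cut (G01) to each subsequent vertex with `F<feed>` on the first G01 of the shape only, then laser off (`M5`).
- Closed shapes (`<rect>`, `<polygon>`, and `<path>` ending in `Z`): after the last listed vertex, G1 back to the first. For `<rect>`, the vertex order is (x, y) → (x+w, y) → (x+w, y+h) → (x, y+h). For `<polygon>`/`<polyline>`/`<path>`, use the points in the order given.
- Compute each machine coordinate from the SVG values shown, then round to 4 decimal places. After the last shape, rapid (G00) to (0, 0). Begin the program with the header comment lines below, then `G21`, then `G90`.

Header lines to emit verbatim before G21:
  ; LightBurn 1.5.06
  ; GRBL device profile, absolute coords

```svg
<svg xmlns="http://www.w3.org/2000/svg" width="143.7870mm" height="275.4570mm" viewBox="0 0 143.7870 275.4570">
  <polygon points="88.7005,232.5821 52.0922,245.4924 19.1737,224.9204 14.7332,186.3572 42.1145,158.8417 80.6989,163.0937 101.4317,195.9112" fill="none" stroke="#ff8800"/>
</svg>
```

; LightBurn 1.5.06
; GRBL device profile, absolute coords
G21
G90
G00 X88.7005 Y42.8749
M3 S478
G01 X52.0922 Y29.9646 F1791
G01 X19.1737 Y50.5366
G01 X14.7332 Y89.0998
G01 X42.1145 Y116.6153
G01 X80.6989 Y112.3633
G01 X101.4317 Y79.5458
G01 X88.7005 Y42.8749
M5
G00 X0.0000 Y0.0000

1 u = 1 mm; y_m = 275.4570 − y.

[1] `<polygon>` regular polygon, #ff8800→score S478 F1791: (88.7005,42.8749) → (52.0922,29.9646) → (19.1737,50.5366) → (14.7332,89.0998) → (42.1145,116.6153) → (80.6989,112.3633) → (101.4317,79.5458) → (88.7005,42.8749) (closed)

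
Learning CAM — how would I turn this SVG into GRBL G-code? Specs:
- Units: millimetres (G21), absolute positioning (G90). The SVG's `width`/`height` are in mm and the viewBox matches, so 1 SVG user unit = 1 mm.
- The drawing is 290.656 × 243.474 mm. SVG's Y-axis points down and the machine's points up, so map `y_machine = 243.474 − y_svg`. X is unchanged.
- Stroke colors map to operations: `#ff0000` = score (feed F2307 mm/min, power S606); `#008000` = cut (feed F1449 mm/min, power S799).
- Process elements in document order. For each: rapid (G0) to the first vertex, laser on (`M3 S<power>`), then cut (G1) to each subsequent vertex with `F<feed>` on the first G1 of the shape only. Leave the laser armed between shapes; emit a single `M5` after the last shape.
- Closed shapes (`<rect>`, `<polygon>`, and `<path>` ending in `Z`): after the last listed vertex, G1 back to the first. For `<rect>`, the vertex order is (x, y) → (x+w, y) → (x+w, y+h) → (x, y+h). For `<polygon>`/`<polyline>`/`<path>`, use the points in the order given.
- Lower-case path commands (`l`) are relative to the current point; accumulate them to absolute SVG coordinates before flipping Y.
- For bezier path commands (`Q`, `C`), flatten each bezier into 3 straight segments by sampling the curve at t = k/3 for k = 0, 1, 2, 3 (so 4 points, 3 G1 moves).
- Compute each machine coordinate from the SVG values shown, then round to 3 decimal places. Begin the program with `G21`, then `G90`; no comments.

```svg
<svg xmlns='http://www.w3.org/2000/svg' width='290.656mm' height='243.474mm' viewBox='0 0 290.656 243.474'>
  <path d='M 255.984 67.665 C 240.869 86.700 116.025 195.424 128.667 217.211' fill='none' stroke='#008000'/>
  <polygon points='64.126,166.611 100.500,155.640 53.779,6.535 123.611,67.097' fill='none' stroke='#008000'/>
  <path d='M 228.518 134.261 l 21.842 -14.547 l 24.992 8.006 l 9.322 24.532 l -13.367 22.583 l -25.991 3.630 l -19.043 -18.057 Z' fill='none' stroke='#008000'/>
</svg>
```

Since the viewBox matches the mm dimensions, user units are millimetres directly. The only transform is the Y-flip y_m = 243.474 − y_svg.

Shape 1 is a cubic bezier drawn with `<path>`. Its stroke #008000 means cut at S799, F1449. After flipping Y the toolpath is (255.984,175.809) → (213.449,133.419) → (152.698,70.487) → (128.667,26.263).

Shape 2 is a closed polygon drawn with `<polygon>`. Its stroke #008000 means cut at S799, F1449. After flipping Y the toolpath is (64.126,76.863) → (100.500,87.834) → (53.779,236.939) → (123.611,176.377) → (64.126,76.863), returning to the start.

Shape 3 is a regular polygon drawn with `<path>`. Its stroke #008000 means cut at S799, F1449. After flipping Y the toolpath is (228.518,109.213) → (250.360,123.760) → (275.352,115.754) → (284.674,91.222) → (271.307,68.639) → (245.316,65.009) → (226.273,83.066) → (228.518,109.213), returning to the start.

G21
G90
G0 X255.984 Y175.809
M3 S799
G1 X213.449 Y133.419 F1449
G1 X152.698 Y70.487
G1 X128.667 Y26.263
G0 X64.126 Y76.863
M3 S799
G1 X100.500 Y87.834 F1449
G1 X53.779 Y236.939
G1 X123.611 Y176.377
G1 X64.126 Y76.863
G0 X228.518 Y109.213
M3 S799
G1 X250.360 Y123.760 F1449
G1 X275.352 Y115.754
G1 X284.674 Y91.222
G1 X271.307 Y68.639
G1 X245.316 Y65.009
G1 X226.273 Y83.066
G1 X228.518 Y109.213
M5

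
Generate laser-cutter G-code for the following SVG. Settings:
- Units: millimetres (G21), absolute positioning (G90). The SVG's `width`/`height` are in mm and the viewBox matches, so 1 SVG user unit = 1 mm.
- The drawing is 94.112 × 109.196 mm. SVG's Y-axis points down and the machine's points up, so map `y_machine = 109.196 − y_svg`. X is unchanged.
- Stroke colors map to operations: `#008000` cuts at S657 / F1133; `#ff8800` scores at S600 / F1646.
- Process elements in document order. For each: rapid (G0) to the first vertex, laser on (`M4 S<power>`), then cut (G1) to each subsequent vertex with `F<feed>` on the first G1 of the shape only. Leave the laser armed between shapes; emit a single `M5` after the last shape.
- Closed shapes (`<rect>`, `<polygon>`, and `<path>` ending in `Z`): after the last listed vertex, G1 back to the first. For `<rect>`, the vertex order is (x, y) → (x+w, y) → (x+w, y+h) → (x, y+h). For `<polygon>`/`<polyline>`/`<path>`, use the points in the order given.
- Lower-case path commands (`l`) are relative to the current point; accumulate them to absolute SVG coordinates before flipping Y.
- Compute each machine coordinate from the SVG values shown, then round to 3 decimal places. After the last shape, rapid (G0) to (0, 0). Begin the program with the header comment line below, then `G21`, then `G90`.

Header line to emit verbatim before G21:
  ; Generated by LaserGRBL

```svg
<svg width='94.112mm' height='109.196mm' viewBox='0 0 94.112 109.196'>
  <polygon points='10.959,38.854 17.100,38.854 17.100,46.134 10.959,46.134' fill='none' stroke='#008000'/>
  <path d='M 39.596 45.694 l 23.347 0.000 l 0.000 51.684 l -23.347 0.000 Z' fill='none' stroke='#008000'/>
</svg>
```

viewBox `0 0 94.112 109.196` with mm width/height → 1 unit = 1 mm. Flip: y_m = 109.196 − y_svg.

**Shape 1** — `<polygon>` rectangle, stroke `#008000` → cut (S657, F1133). Machine vertices: (10.959,70.342) → (17.100,70.342) → (17.100,63.062) → (10.959,63.062) → (10.959,70.342). Closed: final G1 returns to the first vertex.

**Shape 2** — `<path>` rectangle, stroke `#008000` → cut (S657, F1133). Machine vertices: (39.596,63.502) → (62.943,63.502) → (62.943,11.818) → (39.596,11.818) → (39.596,63.502). Closed: final G1 returns to the first vertex.

; Generated by LaserGRBL
G21
G90
G0 X10.959 Y70.342
M4 S657
G1 X17.100 Y70.342 F1133
G1 X17.100 Y63.062
G1 X10.959 Y63.062
G1 X10.959 Y70.342
G0 X39.596 Y63.502
M4 S657
G1 X62.943 Y63.502 F1133
G1 X62.943 Y11.818
G1 X39.596 Y11.818
G1 X39.596 Y63.502
M5
G0 X0.000 Y0.000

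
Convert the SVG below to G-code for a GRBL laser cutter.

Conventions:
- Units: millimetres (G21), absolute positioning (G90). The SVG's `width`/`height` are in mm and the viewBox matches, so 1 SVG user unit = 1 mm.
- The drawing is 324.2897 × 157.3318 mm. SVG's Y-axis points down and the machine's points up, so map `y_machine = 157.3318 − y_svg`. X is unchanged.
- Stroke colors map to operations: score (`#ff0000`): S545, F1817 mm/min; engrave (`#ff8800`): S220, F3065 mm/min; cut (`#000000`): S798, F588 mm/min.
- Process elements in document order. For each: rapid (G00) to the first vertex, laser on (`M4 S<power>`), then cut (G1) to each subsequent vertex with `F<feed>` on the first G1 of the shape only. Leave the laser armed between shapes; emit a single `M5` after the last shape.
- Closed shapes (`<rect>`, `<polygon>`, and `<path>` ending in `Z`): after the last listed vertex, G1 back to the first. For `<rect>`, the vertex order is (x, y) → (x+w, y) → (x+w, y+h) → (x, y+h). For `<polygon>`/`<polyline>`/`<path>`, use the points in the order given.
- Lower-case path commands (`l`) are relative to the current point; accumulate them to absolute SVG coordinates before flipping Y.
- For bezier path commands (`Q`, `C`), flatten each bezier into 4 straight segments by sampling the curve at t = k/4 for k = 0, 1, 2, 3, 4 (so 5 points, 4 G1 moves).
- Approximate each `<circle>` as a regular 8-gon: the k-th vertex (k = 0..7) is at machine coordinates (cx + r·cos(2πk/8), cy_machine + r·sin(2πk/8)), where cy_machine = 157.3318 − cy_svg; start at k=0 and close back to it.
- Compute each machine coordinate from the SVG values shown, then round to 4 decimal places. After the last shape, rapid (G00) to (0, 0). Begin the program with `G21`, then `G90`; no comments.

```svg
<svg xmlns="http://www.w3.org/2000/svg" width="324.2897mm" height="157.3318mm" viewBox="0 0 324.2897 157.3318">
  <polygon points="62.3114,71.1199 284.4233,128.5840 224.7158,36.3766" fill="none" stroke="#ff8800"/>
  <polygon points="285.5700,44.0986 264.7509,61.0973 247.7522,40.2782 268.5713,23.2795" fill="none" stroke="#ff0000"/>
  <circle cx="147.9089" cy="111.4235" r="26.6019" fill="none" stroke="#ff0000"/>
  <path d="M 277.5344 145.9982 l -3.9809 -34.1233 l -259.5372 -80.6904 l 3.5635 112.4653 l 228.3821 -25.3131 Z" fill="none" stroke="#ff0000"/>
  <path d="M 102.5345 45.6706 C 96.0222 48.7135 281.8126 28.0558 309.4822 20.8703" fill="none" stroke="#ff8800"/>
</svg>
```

viewBox `0 0 324.2897 157.3318` with mm width/height → 1 unit = 1 mm. Flip: y_m = 157.3318 − y_svg.

**Shape 1** — `<polygon>` closed polygon, stroke `#ff8800` → engrave (S220, F3065). Machine vertices: (62.3114,86.2119) → (284.4233,28.7478) → (224.7158,120.9552) → (62.3114,86.2119). Closed: final G1 returns to the first vertex.

**Shape 2** — `<polygon>` regular polygon, stroke `#ff0000` → score (S545, F1817). Machine vertices: (285.5700,113.2332) → (264.7509,96.2345) → (247.7522,117.0536) → (268.5713,134.0523) → (285.5700,113.2332). Closed: final G1 returns to the first vertex.

**Shape 3** — `<circle>` circle, stroke `#ff0000` → score (S545, F1817). Machine vertices: (174.5108,45.9083) → (166.7193,64.7187) → (147.9089,72.5102) → (129.0985,64.7187) → (121.3070,45.9083) → (129.0985,27.0979) → (147.9089,19.3064) → (166.7193,27.0979) → (174.5108,45.9083). Closed: final G1 returns to the first vertex.

**Shape 4** — `<path>` closed polygon, stroke `#ff0000` → score (S545, F1817). Machine vertices: (277.5344,11.3336) → (273.5535,45.4569) → (14.0163,126.1473) → (17.5798,13.6820) → (245.9619,38.9951) → (277.5344,11.3336). Closed: final G1 returns to the first vertex.

**Shape 5** — `<path>` cubic bezier, stroke `#ff8800` → engrave (S220, F3065). Control points (SVG): P0=(102.5345,45.6706), P1=(96.0222,48.7135), P2=(281.8126,28.0558), P3=(309.4822,20.8703); sampled at t=k/4. Machine vertices: (102.5345,111.6612) → (128.2317,113.2421) → (193.1901,120.2257) → (264.5577,129.1272) → (309.4822,136.4615). Open path.

G21
G90
G00 X62.3114 Y86.2119
M4 S220
G1 X284.4233 Y28.7478 F3065
G1 X224.7158 Y120.9552
G1 X62.3114 Y86.2119
G00 X285.5700 Y113.2332
M4 S545
G1 X264.7509 Y96.2345 F1817
G1 X247.7522 Y117.0536
G1 X268.5713 Y134.0523
G1 X285.5700 Y113.2332
G00 X174.5108 Y45.9083
M4 S545
G1 X166.7193 Y64.7187 F1817
G1 X147.9089 Y72.5102
G1 X129.0985 Y64.7187
G1 X121.3070 Y45.9083
G1 X129.0985 Y27.0979
G1 X147.9089 Y19.3064
G1 X166.7193 Y27.0979
G1 X174.5108 Y45.9083
G00 X277.5344 Y11.3336
M4 S545
G1 X273.5535 Y45.4569 F1817
G1 X14.0163 Y126.1473
G1 X17.5798 Y13.6820
G1 X245.9619 Y38.9951
G1 X277.5344 Y11.3336
G00 X102.5345 Y111.6612
M4 S220
G1 X128.2317 Y113.2421 F3065
G1 X193.1901 Y120.2257
G1 X264.5577 Y129.1272
G1 X309.4822 Y136.4615
M5
G00 X0.0000 Y0.0000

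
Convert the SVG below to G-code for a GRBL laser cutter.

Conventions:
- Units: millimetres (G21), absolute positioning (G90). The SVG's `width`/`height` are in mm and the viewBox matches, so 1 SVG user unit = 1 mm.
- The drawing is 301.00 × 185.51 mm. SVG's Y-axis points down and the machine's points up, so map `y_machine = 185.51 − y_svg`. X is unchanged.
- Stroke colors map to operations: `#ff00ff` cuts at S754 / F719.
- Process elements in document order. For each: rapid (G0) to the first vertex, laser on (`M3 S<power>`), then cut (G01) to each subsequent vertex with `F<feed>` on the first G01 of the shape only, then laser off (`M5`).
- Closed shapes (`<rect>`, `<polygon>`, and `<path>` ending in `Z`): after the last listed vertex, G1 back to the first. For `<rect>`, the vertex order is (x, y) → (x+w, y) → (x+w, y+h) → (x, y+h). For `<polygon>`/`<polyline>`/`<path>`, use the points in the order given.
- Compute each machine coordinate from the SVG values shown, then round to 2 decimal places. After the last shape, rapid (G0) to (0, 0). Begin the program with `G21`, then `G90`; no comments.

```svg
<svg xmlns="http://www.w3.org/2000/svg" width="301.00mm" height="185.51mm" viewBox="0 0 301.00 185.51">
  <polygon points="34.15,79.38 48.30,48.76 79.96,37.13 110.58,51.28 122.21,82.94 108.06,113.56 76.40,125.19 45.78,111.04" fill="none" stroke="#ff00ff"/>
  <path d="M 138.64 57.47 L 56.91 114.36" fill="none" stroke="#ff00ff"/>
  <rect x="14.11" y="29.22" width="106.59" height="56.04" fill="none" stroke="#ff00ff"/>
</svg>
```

viewBox `0 0 301.00 185.51` with mm width/height → 1 unit = 1 mm. Flip: y_m = 185.51 − y_svg.

**Shape 1** — `<polygon>` regular polygon, stroke `#ff00ff` → cut (S754, F719). Machine vertices: (34.15,106.13) → (48.30,136.75) → (79.96,148.38) → (110.58,134.23) → (122.21,102.57) → (108.06,71.95) → (76.40,60.32) → (45.78,74.47) → (34.15,106.13). Closed: final G1 returns to the first vertex.

**Shape 2** — `<path>` line segment, stroke `#ff00ff` → cut (S754, F719). Machine vertices: (138.64,128.04) → (56.91,71.15). Open path.

**Shape 3** — `<rect>` rectangle, stroke `#ff00ff` → cut (S754, F719). Machine vertices: (14.11,156.29) → (120.70,156.29) → (120.70,100.25) → (14.11,100.25) → (14.11,156.29). Closed: final G1 returns to the first vertex.

G21
G90
G0 X34.15 Y106.13
M3 S754
G01 X48.30 Y136.75 F719
G01 X79.96 Y148.38
G01 X110.58 Y134.23
G01 X122.21 Y102.57
G01 X108.06 Y71.95
G01 X76.40 Y60.32
G01 X45.78 Y74.47
G01 X34.15 Y106.13
M5
G0 X138.64 Y128.04
M3 S754
G01 X56.91 Y71.15 F719
M5
G0 X14.11 Y156.29
M3 S754
G01 X120.70 Y156.29 F719
G01 X120.70 Y100.25
G01 X14.11 Y100.25
G01 X14.11 Y156.29
M5
G0 X0.00 Y0.00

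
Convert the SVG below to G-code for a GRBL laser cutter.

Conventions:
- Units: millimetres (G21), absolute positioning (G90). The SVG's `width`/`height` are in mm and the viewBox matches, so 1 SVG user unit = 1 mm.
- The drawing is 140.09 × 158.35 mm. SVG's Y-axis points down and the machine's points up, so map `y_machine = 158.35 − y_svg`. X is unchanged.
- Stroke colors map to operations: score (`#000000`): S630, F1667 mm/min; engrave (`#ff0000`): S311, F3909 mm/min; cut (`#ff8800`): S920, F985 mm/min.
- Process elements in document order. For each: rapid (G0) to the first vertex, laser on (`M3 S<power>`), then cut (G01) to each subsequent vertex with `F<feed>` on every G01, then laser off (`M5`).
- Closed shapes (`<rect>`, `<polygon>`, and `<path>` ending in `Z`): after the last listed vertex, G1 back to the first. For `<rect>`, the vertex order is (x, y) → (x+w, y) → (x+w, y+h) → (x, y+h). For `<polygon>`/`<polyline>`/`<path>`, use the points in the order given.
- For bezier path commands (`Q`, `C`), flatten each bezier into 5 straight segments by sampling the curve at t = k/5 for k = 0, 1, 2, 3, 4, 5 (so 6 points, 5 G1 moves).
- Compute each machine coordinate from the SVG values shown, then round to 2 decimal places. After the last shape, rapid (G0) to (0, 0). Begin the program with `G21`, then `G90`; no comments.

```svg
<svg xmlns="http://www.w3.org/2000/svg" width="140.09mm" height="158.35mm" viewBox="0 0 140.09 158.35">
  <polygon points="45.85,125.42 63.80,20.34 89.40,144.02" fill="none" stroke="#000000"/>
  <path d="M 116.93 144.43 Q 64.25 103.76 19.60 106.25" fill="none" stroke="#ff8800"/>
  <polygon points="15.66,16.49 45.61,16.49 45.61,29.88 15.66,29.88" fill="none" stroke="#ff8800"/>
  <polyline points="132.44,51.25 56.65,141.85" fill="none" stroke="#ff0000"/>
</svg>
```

1 u = 1 mm; y_m = 158.35 − y.

[1] `<polygon>` closed polygon, #000000→score S630 F1667: (45.85,32.93) → (63.80,138.01) → (89.40,14.33) → (45.85,32.93) (closed)

[2] `<path>` quadratic bezier, #ff8800→cut S920 F985: (116.93,13.92) → (96.18,28.46) → (76.07,39.55) → (56.60,47.19) → (37.78,51.37) → (19.60,52.10)

[3] `<polygon>` rectangle, #ff8800→cut S920 F985: (15.66,141.86) → (45.61,141.86) → (45.61,128.47) → (15.66,128.47) → (15.66,141.86) (closed)

[4] `<polyline>` line segment, #ff0000→engrave S311 F3909: (132.44,107.10) → (56.65,16.50)

G21
G90
G0 X45.85 Y32.93
M3 S630
G01 X63.80 Y138.01 F1667
G01 X89.40 Y14.33 F1667
G01 X45.85 Y32.93 F1667
M5
G0 X116.93 Y13.92
M3 S920
G01 X96.18 Y28.46 F985
G01 X76.07 Y39.55 F985
G01 X56.60 Y47.19 F985
G01 X37.78 Y51.37 F985
G01 X19.60 Y52.10 F985
M5
G0 X15.66 Y141.86
M3 S920
G01 X45.61 Y141.86 F985
G01 X45.61 Y128.47 F985
G01 X15.66 Y128.47 F985
G01 X15.66 Y141.86 F985
M5
G0 X132.44 Y107.10
M3 S311
G01 X56.65 Y16.50 F3909
M5
G0 X0.00 Y0.00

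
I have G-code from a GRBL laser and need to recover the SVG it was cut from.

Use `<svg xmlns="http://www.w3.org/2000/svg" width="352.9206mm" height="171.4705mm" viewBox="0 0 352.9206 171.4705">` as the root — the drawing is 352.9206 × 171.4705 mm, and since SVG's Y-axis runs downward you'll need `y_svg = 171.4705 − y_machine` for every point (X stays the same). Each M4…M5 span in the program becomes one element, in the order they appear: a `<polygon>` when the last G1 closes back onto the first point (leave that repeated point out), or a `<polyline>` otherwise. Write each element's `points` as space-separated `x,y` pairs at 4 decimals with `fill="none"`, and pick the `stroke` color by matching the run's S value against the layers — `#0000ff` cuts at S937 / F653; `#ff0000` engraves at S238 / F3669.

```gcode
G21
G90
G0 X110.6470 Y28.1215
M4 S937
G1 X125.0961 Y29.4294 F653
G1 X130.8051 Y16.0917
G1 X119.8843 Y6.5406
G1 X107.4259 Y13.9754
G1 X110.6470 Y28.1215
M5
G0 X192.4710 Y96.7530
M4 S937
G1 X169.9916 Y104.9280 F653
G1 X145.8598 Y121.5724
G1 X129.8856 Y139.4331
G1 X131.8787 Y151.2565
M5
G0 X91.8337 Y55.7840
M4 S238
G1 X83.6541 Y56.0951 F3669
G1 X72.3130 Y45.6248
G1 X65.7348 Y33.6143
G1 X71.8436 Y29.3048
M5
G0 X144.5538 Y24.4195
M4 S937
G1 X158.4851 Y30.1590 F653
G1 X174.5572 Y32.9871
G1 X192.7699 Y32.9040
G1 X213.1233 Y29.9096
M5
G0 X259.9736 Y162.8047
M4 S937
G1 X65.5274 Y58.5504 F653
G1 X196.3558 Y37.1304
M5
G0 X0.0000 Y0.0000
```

<svg xmlns="http://www.w3.org/2000/svg" width="352.9206mm" height="171.4705mm" viewBox="0 0 352.9206 171.4705">
  <polygon points="110.6470,143.3490 125.0961,142.0411 130.8051,155.3788 119.8843,164.9299 107.4259,157.4951" fill="none" stroke="#0000ff"/>
  <polyline points="192.4710,74.7175 169.9916,66.5425 145.8598,49.8981 129.8856,32.0374 131.8787,20.2140" fill="none" stroke="#0000ff"/>
  <polyline points="91.8337,115.6865 83.6541,115.3754 72.3130,125.8457 65.7348,137.8562 71.8436,142.1657" fill="none" stroke="#ff0000"/>
  <polyline points="144.5538,147.0510 158.4851,141.3115 174.5572,138.4834 192.7699,138.5665 213.1233,141.5609" fill="none" stroke="#0000ff"/>
  <polyline points="259.9736,8.6658 65.5274,112.9201 196.3558,134.3401" fill="none" stroke="#0000ff"/>
</svg>

y_svg = 171.4705 − y_m.

[1] S937→`#0000ff` (cut); closed run; points: 110.6470,143.3490 125.0961,142.0411 130.8051,155.3788 119.8843,164.9299 107.4259,157.4951

[2] S937→`#0000ff` (cut); open run; points: 192.4710,74.7175 169.9916,66.5425 145.8598,49.8981 129.8856,32.0374 131.8787,20.2140

[3] S238→`#ff0000` (engrave); open run; points: 91.8337,115.6865 83.6541,115.3754 72.3130,125.8457 65.7348,137.8562 71.8436,142.1657

[4] S937→`#0000ff` (cut); open run; points: 144.5538,147.0510 158.4851,141.3115 174.5572,138.4834 192.7699,138.5665 213.1233,141.5609

[5] S937→`#0000ff` (cut); open run; points: 259.9736,8.6658 65.5274,112.9201 196.3558,134.3401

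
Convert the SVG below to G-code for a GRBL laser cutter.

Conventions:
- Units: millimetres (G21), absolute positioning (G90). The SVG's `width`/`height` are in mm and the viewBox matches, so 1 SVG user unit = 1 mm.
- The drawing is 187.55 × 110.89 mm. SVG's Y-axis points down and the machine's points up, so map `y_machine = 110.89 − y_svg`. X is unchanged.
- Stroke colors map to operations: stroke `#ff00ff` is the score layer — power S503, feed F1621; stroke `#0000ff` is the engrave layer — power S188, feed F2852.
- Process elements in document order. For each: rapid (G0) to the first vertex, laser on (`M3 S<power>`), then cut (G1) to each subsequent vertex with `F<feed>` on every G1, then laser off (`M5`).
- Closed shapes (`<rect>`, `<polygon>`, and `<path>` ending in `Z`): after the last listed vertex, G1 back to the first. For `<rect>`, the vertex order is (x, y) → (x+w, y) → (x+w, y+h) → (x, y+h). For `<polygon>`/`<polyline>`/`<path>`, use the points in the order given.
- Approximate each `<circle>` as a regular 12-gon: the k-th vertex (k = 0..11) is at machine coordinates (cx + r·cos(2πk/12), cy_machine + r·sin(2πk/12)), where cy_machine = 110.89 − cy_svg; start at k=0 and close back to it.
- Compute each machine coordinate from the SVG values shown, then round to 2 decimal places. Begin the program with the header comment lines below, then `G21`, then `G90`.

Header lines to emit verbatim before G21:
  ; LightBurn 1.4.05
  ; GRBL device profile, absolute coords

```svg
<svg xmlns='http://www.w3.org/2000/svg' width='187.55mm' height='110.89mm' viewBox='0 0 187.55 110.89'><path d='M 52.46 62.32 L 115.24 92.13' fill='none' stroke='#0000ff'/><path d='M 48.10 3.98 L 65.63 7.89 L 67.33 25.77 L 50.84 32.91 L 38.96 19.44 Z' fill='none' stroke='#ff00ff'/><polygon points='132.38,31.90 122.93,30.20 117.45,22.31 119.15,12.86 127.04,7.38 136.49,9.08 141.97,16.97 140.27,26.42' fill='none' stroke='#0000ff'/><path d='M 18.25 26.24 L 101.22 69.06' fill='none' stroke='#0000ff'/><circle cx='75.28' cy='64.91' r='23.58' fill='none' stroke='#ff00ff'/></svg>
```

; LightBurn 1.4.05
; GRBL device profile, absolute coords
G21
G90
G0 X52.46 Y48.57
M3 S188
G1 X115.24 Y18.76 F2852
M5
G0 X48.10 Y106.91
M3 S503
G1 X65.63 Y103.00 F1621
G1 X67.33 Y85.12 F1621
G1 X50.84 Y77.98 F1621
G1 X38.96 Y91.45 F1621
G1 X48.10 Y106.91 F1621
M5
G0 X132.38 Y78.99
M3 S188
G1 X122.93 Y80.69 F2852
G1 X117.45 Y88.58 F2852
G1 X119.15 Y98.03 F2852
G1 X127.04 Y103.51 F2852
G1 X136.49 Y101.81 F2852
G1 X141.97 Y93.92 F2852
G1 X140.27 Y84.47 F2852
G1 X132.38 Y78.99 F2852
M5
G0 X18.25 Y84.65
M3 S188
G1 X101.22 Y41.83 F2852
M5
G0 X98.86 Y45.98
M3 S503
G1 X95.70 Y57.77 F1621
G1 X87.07 Y66.40 F1621
G1 X75.28 Y69.56 F1621
G1 X63.49 Y66.40 F1621
G1 X54.86 Y57.77 F1621
G1 X51.70 Y45.98 F1621
G1 X54.86 Y34.19 F1621
G1 X63.49 Y25.56 F1621
G1 X75.28 Y22.40 F1621
G1 X87.07 Y25.56 F1621
G1 X95.70 Y34.19 F1621
G1 X98.86 Y45.98 F1621
M5

viewBox `0 0 187.55 110.89` with mm width/height → 1 unit = 1 mm. Flip: y_m = 110.89 − y_svg.

**Shape 1** — `<path>` line segment, stroke `#0000ff` → engrave (S188, F2852). Machine vertices: (52.46,48.57) → (115.24,18.76). Open path.

**Shape 2** — `<path>` regular polygon, stroke `#ff00ff` → score (S503, F1621). Machine vertices: (48.10,106.91) → (65.63,103.00) → (67.33,85.12) → (50.84,77.98) → (38.96,91.45) → (48.10,106.91). Closed: final G1 returns to the first vertex.

**Shape 3** — `<polygon>` regular polygon, stroke `#0000ff` → engrave (S188, F2852). Machine vertices: (132.38,78.99) → (122.93,80.69) → (117.45,88.58) → (119.15,98.03) → (127.04,103.51) → (136.49,101.81) → (141.97,93.92) → (140.27,84.47) → (132.38,78.99). Closed: final G1 returns to the first vertex.

**Shape 4** — `<path>` line segment, stroke `#0000ff` → engrave (S188, F2852). Machine vertices: (18.25,84.65) → (101.22,41.83). Open path.

**Shape 5** — `<circle>` circle, stroke `#ff00ff` → score (S503, F1621). Machine vertices: (98.86,45.98) → (95.70,57.77) → (87.07,66.40) → (75.28,69.56) → (63.49,66.40) → (54.86,57.77) → (51.70,45.98) → (54.86,34.19) → (63.49,25.56) → (75.28,22.40) → (87.07,25.56) → (95.70,34.19) → (98.86,45.98). Closed: final G1 returns to the first vertex.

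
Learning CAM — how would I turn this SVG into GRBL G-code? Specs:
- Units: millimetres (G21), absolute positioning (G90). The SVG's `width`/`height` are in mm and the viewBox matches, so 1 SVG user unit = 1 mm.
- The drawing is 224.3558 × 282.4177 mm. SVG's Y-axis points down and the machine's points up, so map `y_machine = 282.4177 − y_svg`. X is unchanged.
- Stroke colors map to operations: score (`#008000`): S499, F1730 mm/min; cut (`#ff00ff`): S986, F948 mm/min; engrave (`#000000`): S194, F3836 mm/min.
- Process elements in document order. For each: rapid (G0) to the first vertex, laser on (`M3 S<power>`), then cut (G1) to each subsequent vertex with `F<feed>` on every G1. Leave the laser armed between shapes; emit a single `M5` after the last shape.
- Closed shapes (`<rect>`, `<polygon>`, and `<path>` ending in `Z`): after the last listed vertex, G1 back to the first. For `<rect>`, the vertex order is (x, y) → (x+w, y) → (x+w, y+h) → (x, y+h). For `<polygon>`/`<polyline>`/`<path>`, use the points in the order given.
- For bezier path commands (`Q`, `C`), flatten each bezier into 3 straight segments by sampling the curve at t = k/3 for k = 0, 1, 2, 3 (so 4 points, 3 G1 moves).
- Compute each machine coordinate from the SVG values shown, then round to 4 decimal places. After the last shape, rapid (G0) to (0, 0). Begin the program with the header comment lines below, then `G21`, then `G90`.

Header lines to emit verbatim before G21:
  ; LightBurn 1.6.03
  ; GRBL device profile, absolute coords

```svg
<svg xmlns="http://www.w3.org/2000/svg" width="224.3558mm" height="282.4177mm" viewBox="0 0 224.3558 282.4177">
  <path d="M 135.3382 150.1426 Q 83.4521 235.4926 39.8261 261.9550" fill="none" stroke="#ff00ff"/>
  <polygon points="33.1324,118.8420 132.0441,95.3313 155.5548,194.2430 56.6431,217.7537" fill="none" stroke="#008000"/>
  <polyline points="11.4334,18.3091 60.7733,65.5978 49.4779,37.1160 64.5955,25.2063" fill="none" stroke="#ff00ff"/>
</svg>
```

viewBox `0 0 224.3558 282.4177` with mm width/height → 1 unit = 1 mm. Flip: y_m = 282.4177 − y_svg.

**Shape 1** — `<path>` quadratic bezier, stroke `#ff00ff` → cut (S986, F948). Control points (SVG): P0=(135.3382,150.1426), P1=(83.4521,235.4926), P2=(39.8261,261.9550); sampled at t=k/3. Machine vertices: (135.3382,132.2751) → (101.6653,81.9182) → (69.8279,44.6474) → (39.8261,20.4627). Open path.

**Shape 2** — `<polygon>` regular polygon, stroke `#008000` → score (S499, F1730). Machine vertices: (33.1324,163.5757) → (132.0441,187.0864) → (155.5548,88.1747) → (56.6431,64.6640) → (33.1324,163.5757). Closed: final G1 returns to the first vertex.

**Shape 3** — `<polyline>` open polyline, stroke `#ff00ff` → cut (S986, F948). Machine vertices: (11.4334,264.1086) → (60.7733,216.8199) → (49.4779,245.3017) → (64.5955,257.2114). Open path.

; LightBurn 1.6.03
; GRBL device profile, absolute coords
G21
G90
G0 X135.3382 Y132.2751
M3 S986
G1 X101.6653 Y81.9182 F948
G1 X69.8279 Y44.6474 F948
G1 X39.8261 Y20.4627 F948
G0 X33.1324 Y163.5757
M3 S499
G1 X132.0441 Y187.0864 F1730
G1 X155.5548 Y88.1747 F1730
G1 X56.6431 Y64.6640 F1730
G1 X33.1324 Y163.5757 F1730
G0 X11.4334 Y264.1086
M3 S986
G1 X60.7733 Y216.8199 F948
G1 X49.4779 Y245.3017 F948
G1 X64.5955 Y257.2114 F948
M5
G0 X0.0000 Y0.0000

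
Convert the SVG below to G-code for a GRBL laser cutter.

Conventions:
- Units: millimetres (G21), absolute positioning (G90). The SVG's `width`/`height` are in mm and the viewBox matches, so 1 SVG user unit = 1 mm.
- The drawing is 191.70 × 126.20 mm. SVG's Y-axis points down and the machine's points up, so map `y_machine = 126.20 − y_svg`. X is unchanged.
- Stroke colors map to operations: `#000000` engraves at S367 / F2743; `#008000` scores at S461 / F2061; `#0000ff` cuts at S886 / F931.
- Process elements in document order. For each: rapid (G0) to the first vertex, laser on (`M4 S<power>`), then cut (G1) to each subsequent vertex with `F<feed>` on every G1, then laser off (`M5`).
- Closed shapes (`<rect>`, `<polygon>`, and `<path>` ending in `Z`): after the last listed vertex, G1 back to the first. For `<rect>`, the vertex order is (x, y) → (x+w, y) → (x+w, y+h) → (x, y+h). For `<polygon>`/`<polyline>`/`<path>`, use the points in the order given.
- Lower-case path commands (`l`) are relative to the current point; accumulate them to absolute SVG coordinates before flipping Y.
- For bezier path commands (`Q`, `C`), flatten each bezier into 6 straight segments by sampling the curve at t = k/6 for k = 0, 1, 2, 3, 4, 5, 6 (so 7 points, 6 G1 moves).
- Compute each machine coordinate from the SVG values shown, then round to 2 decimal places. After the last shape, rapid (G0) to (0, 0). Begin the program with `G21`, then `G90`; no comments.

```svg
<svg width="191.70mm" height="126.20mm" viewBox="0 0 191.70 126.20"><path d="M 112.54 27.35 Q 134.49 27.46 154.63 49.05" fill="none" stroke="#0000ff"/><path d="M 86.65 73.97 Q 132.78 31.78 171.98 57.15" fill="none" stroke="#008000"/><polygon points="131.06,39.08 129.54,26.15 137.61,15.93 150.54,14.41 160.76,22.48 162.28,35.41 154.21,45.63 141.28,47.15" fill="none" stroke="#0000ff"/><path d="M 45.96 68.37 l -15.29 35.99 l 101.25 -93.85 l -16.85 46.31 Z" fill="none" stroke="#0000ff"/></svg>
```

Since the viewBox matches the mm dimensions, user units are millimetres directly. The only transform is the Y-flip y_m = 126.20 − y_svg.

Shape 1 is a quadratic bezier drawn with `<path>`. Its stroke #0000ff means cut at S886, F931. After flipping Y the toolpath is (112.54,98.85) → (119.81,98.22) → (126.97,96.39) → (134.04,93.37) → (141.00,89.16) → (147.87,83.75) → (154.63,77.15).

Shape 2 is a quadratic bezier drawn with `<path>`. Its stroke #008000 means score at S461, F2061. After flipping Y the toolpath is (86.65,52.23) → (101.83,64.42) → (116.63,72.85) → (131.05,77.53) → (145.08,78.46) → (158.72,75.63) → (171.98,69.05).

Shape 3 is a regular polygon drawn with `<polygon>`. Its stroke #0000ff means cut at S886, F931. After flipping Y the toolpath is (131.06,87.12) → (129.54,100.05) → (137.61,110.27) → (150.54,111.79) → (160.76,103.72) → (162.28,90.79) → (154.21,80.57) → (141.28,79.05) → (131.06,87.12), returning to the start.

Shape 4 is a closed polygon drawn with `<path>`. Its stroke #0000ff means cut at S886, F931. After flipping Y the toolpath is (45.96,57.83) → (30.67,21.84) → (131.92,115.69) → (115.07,69.38) → (45.96,57.83), returning to the start.

G21
G90
G0 X112.54 Y98.85
M4 S886
G1 X119.81 Y98.22 F931
G1 X126.97 Y96.39 F931
G1 X134.04 Y93.37 F931
G1 X141.00 Y89.16 F931
G1 X147.87 Y83.75 F931
G1 X154.63 Y77.15 F931
M5
G0 X86.65 Y52.23
M4 S461
G1 X101.83 Y64.42 F2061
G1 X116.63 Y72.85 F2061
G1 X131.05 Y77.53 F2061
G1 X145.08 Y78.46 F2061
G1 X158.72 Y75.63 F2061
G1 X171.98 Y69.05 F2061
M5
G0 X131.06 Y87.12
M4 S886
G1 X129.54 Y100.05 F931
G1 X137.61 Y110.27 F931
G1 X150.54 Y111.79 F931
G1 X160.76 Y103.72 F931
G1 X162.28 Y90.79 F931
G1 X154.21 Y80.57 F931
G1 X141.28 Y79.05 F931
G1 X131.06 Y87.12 F931
M5
G0 X45.96 Y57.83
M4 S886
G1 X30.67 Y21.84 F931
G1 X131.92 Y115.69 F931
G1 X115.07 Y69.38 F931
G1 X45.96 Y57.83 F931
M5
G0 X0.00 Y0.00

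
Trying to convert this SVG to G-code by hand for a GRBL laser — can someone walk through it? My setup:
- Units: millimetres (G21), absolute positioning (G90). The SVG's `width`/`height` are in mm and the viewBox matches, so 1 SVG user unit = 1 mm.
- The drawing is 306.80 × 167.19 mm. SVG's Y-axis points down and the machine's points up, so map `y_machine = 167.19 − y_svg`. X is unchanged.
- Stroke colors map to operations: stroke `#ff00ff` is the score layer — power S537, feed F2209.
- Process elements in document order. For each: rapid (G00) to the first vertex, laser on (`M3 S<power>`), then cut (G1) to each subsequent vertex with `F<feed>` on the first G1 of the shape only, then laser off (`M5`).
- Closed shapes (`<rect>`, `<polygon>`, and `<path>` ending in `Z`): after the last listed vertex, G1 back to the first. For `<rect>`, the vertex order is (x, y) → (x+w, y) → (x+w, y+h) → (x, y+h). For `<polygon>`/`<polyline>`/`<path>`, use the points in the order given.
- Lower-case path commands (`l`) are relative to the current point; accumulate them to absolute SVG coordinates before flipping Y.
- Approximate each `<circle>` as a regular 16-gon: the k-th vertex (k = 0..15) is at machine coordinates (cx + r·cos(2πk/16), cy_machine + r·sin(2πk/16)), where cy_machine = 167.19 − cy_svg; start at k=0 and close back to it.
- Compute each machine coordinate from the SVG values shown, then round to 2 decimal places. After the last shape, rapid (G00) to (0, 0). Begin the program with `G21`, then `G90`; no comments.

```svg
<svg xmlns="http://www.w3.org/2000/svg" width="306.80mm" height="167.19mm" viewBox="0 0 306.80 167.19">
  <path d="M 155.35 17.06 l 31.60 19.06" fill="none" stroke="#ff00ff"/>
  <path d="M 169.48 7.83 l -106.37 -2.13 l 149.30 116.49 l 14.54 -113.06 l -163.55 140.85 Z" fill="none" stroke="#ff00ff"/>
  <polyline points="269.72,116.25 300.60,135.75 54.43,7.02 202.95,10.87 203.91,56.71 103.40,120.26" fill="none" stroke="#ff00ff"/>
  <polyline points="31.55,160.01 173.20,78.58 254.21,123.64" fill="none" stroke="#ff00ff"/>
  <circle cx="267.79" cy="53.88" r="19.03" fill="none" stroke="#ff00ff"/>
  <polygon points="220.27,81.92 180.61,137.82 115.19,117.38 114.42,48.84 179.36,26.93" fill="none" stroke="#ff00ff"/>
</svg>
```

Since the viewBox matches the mm dimensions, user units are millimetres directly. The only transform is the Y-flip y_m = 167.19 − y_svg.

Shape 1 is a line segment drawn with `<path>`. Its stroke #ff00ff means score at S537, F2209. After flipping Y the toolpath is (155.35,150.13) → (186.95,131.07).

Shape 2 is a closed polygon drawn with `<path>`. Its stroke #ff00ff means score at S537, F2209. After flipping Y the toolpath is (169.48,159.36) → (63.11,161.49) → (212.41,45.00) → (226.95,158.06) → (63.40,17.21) → (169.48,159.36), returning to the start.

Shape 3 is a open polyline drawn with `<polyline>`. Its stroke #ff00ff means score at S537, F2209. After flipping Y the toolpath is (269.72,50.94) → (300.60,31.44) → (54.43,160.17) → (202.95,156.32) → (203.91,110.48) → (103.40,46.93).

Shape 4 is a open polyline drawn with `<polyline>`. Its stroke #ff00ff means score at S537, F2209. After flipping Y the toolpath is (31.55,7.18) → (173.20,88.61) → (254.21,43.55).

Shape 5 is a circle drawn with `<circle>`. Its stroke #ff00ff means score at S537, F2209. After flipping Y the toolpath is (286.82,113.31) → (285.37,120.59) → (281.25,126.77) → (275.07,130.89) → (267.79,132.34) → (260.51,130.89) → (254.33,126.77) → (250.21,120.59) → (248.76,113.31) → (250.21,106.03) → (254.33,99.85) → (260.51,95.73) → (267.79,94.28) → (275.07,95.73) → (281.25,99.85) → (285.37,106.03) → (286.82,113.31), returning to the start.

Shape 6 is a regular polygon drawn with `<polygon>`. Its stroke #ff00ff means score at S537, F2209. After flipping Y the toolpath is (220.27,85.27) → (180.61,29.37) → (115.19,49.81) → (114.42,118.35) → (179.36,140.26) → (220.27,85.27), returning to the start.

G21
G90
G00 X155.35 Y150.13
M3 S537
G1 X186.95 Y131.07 F2209
M5
G00 X169.48 Y159.36
M3 S537
G1 X63.11 Y161.49 F2209
G1 X212.41 Y45.00
G1 X226.95 Y158.06
G1 X63.40 Y17.21
G1 X169.48 Y159.36
M5
G00 X269.72 Y50.94
M3 S537
G1 X300.60 Y31.44 F2209
G1 X54.43 Y160.17
G1 X202.95 Y156.32
G1 X203.91 Y110.48
G1 X103.40 Y46.93
M5
G00 X31.55 Y7.18
M3 S537
G1 X173.20 Y88.61 F2209
G1 X254.21 Y43.55
M5
G00 X286.82 Y113.31
M3 S537
G1 X285.37 Y120.59 F2209
G1 X281.25 Y126.77
G1 X275.07 Y130.89
G1 X267.79 Y132.34
G1 X260.51 Y130.89
G1 X254.33 Y126.77
G1 X250.21 Y120.59
G1 X248.76 Y113.31
G1 X250.21 Y106.03
G1 X254.33 Y99.85
G1 X260.51 Y95.73
G1 X267.79 Y94.28
G1 X275.07 Y95.73
G1 X281.25 Y99.85
G1 X285.37 Y106.03
G1 X286.82 Y113.31
M5
G00 X220.27 Y85.27
M3 S537
G1 X180.61 Y29.37 F2209
G1 X115.19 Y49.81
G1 X114.42 Y118.35
G1 X179.36 Y140.26
G1 X220.27 Y85.27
M5
G00 X0.00 Y0.00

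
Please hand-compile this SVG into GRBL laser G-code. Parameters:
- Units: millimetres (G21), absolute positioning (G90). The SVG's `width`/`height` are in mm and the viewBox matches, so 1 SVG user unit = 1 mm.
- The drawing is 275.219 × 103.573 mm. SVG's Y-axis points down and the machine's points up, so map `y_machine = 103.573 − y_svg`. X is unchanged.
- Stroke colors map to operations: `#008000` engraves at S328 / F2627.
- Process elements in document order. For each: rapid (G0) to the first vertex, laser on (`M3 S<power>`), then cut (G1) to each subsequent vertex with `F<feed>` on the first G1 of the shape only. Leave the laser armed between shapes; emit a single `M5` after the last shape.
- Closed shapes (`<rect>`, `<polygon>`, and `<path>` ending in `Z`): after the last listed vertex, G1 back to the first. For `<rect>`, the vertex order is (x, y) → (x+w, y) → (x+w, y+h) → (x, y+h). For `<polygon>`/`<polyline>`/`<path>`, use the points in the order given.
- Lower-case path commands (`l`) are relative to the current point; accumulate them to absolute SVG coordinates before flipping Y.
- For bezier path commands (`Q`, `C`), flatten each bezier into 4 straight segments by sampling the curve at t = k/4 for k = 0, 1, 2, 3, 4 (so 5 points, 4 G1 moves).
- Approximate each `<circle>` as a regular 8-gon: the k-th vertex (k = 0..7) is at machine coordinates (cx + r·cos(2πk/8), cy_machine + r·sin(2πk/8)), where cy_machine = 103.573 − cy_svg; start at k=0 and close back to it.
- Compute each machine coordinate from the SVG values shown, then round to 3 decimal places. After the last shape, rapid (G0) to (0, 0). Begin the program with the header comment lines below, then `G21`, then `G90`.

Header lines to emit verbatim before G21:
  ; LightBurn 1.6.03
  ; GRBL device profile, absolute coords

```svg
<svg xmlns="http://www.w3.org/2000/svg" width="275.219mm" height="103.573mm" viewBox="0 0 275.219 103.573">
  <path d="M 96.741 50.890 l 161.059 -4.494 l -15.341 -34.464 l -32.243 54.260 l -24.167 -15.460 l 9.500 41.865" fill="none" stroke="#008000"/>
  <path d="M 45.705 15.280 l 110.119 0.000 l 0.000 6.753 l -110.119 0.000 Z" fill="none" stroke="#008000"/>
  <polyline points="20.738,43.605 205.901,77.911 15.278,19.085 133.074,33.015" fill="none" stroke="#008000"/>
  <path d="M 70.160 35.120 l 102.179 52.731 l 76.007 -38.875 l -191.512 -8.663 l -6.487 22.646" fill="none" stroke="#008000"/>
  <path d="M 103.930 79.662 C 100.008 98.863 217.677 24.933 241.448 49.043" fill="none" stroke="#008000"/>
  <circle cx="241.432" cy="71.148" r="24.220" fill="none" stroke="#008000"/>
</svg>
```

; LightBurn 1.6.03
; GRBL device profile, absolute coords
G21
G90
G0 X96.741 Y52.683
M3 S328
G1 X257.800 Y57.177 F2627
G1 X242.459 Y91.641
G1 X210.216 Y37.381
G1 X186.049 Y52.841
G1 X195.549 Y10.976
G0 X45.705 Y88.293
M3 S328
G1 X155.824 Y88.293 F2627
G1 X155.824 Y81.540
G1 X45.705 Y81.540
G1 X45.705 Y88.293
G0 X20.738 Y59.968
M3 S328
G1 X205.901 Y25.662 F2627
G1 X15.278 Y84.488
G1 X133.074 Y70.558
G0 X70.160 Y68.453
M3 S328
G1 X172.339 Y15.722 F2627
G1 X248.346 Y54.597
G1 X56.834 Y63.260
G1 X50.347 Y40.614
G0 X103.930 Y23.911
M3 S328
G1 X120.420 Y23.985 F2627
G1 X162.304 Y41.061
G1 X209.381 Y57.217
G1 X241.448 Y54.530
G0 X265.652 Y32.425
M3 S328
G1 X258.558 Y49.551 F2627
G1 X241.432 Y56.645
G1 X224.306 Y49.551
G1 X217.212 Y32.425
G1 X224.306 Y15.299
G1 X241.432 Y8.205
G1 X258.558 Y15.299
G1 X265.652 Y32.425
M5
G0 X0.000 Y0.000

Since the viewBox matches the mm dimensions, user units are millimetres directly. The only transform is the Y-flip y_m = 103.573 − y_svg.

Shape 1 is a open polyline drawn with `<path>`. Its stroke #008000 means engrave at S328, F2627. After flipping Y the toolpath is (96.741,52.683) → (257.800,57.177) → (242.459,91.641) → (210.216,37.381) → (186.049,52.841) → (195.549,10.976).

Shape 2 is a rectangle drawn with `<path>`. Its stroke #008000 means engrave at S328, F2627. After flipping Y the toolpath is (45.705,88.293) → (155.824,88.293) → (155.824,81.540) → (45.705,81.540) → (45.705,88.293), returning to the start.

Shape 3 is a open polyline drawn with `<polyline>`. Its stroke #008000 means engrave at S328, F2627. After flipping Y the toolpath is (20.738,59.968) → (205.901,25.662) → (15.278,84.488) → (133.074,70.558).

Shape 4 is a open polyline drawn with `<path>`. Its stroke #008000 means engrave at S328, F2627. After flipping Y the toolpath is (70.160,68.453) → (172.339,15.722) → (248.346,54.597) → (56.834,63.260) → (50.347,40.614).

Shape 5 is a cubic bezier drawn with `<path>`. Its stroke #008000 means engrave at S328, F2627. After flipping Y the toolpath is (103.930,23.911) → (120.420,23.985) → (162.304,41.061) → (209.381,57.217) → (241.448,54.530).

Shape 6 is a circle drawn with `<circle>`. Its stroke #008000 means engrave at S328, F2627. After flipping Y the toolpath is (265.652,32.425) → (258.558,49.551) → (241.432,56.645) → (224.306,49.551) → (217.212,32.425) → (224.306,15.299) → (241.432,8.205) → (258.558,15.299) → (265.652,32.425), returning to the start.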